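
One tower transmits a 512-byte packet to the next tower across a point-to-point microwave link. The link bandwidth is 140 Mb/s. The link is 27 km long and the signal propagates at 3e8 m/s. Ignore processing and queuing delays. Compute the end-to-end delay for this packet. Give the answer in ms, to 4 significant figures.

L = 512 × 8 = 4096 bits.
Transmission delay = L/R = 4096 / 140000000 = 0.0292571 ms.
Propagation delay = d/s = 27000 m / 300000000 m/s = 0.09 ms.
Total = 0.1193 ms.

0.1193 ms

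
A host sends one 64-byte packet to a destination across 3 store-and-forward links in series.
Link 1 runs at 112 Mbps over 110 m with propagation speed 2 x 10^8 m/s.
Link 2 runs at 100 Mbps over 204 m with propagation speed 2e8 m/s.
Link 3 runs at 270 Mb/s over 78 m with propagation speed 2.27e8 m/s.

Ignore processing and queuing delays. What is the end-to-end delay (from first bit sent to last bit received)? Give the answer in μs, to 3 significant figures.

L = 64 × 8 = 512 bits.
Transmission delays (L/R per hop): 4.57143, 5.12, 1.8963 μs; sum = 11.5877 μs.
Propagation delays (d/s per hop): 0.55, 1.02, 0.343612 μs; sum = 1.91361 μs.
End-to-end = 13.5 μs.

13.5 μs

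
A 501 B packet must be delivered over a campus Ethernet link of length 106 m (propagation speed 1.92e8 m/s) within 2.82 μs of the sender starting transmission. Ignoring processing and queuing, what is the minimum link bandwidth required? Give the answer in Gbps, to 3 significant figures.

1.77 Gbps

L = 4008 bits.
Propagation delay = 106 / 192000000 = 0.552083 μs.
Transmission budget = 2.82 − 0.552083 = 2.26792 μs.
R ≥ L / t_tx = 4008 bits / 2.26792e-06 s = 1.77 Gbps.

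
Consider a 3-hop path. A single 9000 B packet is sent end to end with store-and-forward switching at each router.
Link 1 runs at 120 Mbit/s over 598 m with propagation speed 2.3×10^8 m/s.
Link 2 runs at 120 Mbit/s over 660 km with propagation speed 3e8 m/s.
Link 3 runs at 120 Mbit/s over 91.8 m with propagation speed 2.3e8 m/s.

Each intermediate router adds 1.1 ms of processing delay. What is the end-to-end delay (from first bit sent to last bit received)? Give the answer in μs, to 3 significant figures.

L = 9000 × 8 = 72000 bits.
Transmission delay per hop = L/R = 72000/120000000 = 600 μs; 3 hops → 1800 μs.
Propagation delays (d/s per hop): 2.6, 2200, 0.39913 μs; sum = 2203 μs.
Processing at 2 router(s): 2 × 1.1 ms = 2200 μs.
End-to-end = 6200 μs.

6200 μs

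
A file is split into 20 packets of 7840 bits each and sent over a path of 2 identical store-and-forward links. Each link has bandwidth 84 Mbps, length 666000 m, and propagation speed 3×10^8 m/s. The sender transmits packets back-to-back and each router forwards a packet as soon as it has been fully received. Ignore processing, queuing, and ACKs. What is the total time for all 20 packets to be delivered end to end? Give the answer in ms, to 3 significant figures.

6.40 ms

Per-hop transmission t_tx = L/R = 7840/84000000 = 0.0933333 ms.
Per-hop propagation t_prop = 666000/300000000 = 2.22 ms.
Pipeline fill: first packet needs 2·t_tx to clear all hops; remaining 19 packets each add one t_tx.
Total = (2+20-1)·t_tx + 2·t_prop = 21·0.0933333 + 2·2.22 = 6.40 ms.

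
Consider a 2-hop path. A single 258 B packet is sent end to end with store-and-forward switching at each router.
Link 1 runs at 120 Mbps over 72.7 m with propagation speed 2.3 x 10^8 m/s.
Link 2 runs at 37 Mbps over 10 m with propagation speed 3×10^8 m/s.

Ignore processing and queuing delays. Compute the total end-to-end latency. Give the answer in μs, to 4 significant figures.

73.33 μs

L = 258 × 8 = 2064 bits.
Transmission delays (L/R per hop): 17.2, 55.7838 μs; sum = 72.9838 μs.
Propagation delays (d/s per hop): 0.316087, 0.0333333 μs; sum = 0.34942 μs.
End-to-end = 73.33 μs.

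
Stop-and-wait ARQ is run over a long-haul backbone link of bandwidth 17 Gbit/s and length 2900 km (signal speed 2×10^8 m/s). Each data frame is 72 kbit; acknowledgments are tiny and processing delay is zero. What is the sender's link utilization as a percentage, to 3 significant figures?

0.0146 %

t_tx = L/R = 72000/17000000000 = 4.23529e-06 s.
t_prop = 2900000/200000000 = 0.0145 s; RTT = 0.029 s.
Cycle = t_tx + RTT = 0.0290042 s.
Utilization = t_tx / cycle = 4.23529e-06/0.0290042 = 0.0146 %.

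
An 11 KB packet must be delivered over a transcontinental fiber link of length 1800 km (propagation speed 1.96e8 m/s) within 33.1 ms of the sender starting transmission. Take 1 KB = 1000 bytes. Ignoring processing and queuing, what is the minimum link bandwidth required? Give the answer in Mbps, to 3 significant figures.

L = 88000 bits.
Propagation delay = 1800000 / 196000000 = 9.18367 ms.
Transmission budget = 33.1 − 9.18367 = 23.9163 ms.
R ≥ L / t_tx = 88000 bits / 0.0239163 s = 3.68 Mbps.

3.68 Mbps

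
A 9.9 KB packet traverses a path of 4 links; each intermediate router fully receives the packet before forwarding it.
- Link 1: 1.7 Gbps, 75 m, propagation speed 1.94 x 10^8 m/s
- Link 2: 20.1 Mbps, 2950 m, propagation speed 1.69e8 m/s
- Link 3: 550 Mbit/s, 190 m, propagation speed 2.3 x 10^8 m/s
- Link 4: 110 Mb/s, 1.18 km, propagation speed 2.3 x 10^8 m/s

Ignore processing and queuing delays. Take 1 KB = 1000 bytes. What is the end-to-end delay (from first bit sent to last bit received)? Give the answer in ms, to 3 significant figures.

4.87 ms

L = 79200 bits.
Transmission delays (L/R per hop): 0.0465882, 3.9403, 0.144, 0.72 ms; sum = 4.85089 ms.
Propagation delays (d/s per hop): 0.000386598, 0.0174556, 0.000826087, 0.00513043 ms; sum = 0.0237987 ms.
End-to-end = 4.87 ms.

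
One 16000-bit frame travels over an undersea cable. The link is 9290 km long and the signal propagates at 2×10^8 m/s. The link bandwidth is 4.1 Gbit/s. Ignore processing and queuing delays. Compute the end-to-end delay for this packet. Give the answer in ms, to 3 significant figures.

Transmission delay = L/R = 16000 / 4.1e+09 = 0.00390244 ms.
Propagation delay = d/s = 9290000 m / 200000000 m/s = 46.45 ms.
Total = 46.5 ms.

46.5 ms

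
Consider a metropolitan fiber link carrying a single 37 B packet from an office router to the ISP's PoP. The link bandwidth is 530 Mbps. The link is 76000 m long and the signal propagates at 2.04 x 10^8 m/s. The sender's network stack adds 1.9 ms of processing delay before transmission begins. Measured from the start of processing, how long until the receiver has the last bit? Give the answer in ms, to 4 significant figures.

2.273 ms

L = 37 × 8 = 296 bits.
Transmission delay = L/R = 296 / 530000000 = 0.000558491 ms.
Propagation delay = d/s = 76000 m / 204000000 m/s = 0.372549 ms.
Plus processing delay 1.9 ms = 1.9 ms.
Total = 2.273 ms.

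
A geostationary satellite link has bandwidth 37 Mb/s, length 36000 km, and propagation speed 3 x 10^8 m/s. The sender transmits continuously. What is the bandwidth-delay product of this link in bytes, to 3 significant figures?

Propagation delay = 36000000 / 300000000 = 0.12 s.
BDP = R × t_prop = 37000000 × 0.12 = 4440000 bits.
In bytes: 4440000/8 = 555000 bytes.

555000 bytes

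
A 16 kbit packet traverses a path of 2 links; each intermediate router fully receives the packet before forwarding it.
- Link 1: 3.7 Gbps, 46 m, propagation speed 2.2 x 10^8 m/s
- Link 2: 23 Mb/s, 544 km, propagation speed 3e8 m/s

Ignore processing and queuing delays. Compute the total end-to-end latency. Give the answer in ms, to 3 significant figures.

2.51 ms

L = 16000 bits.
Transmission delays (L/R per hop): 0.00432432, 0.695652 ms; sum = 0.699976 ms.
Propagation delays (d/s per hop): 0.000209091, 1.81333 ms; sum = 1.81354 ms.
End-to-end = 2.51 ms.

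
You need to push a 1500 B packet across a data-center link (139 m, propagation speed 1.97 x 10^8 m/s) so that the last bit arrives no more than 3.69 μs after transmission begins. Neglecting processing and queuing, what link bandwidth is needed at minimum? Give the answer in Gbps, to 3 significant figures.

4.02 Gbps

L = 12000 bits.
Propagation delay = 139 / 197000000 = 0.705584 μs.
Transmission budget = 3.69 − 0.705584 = 2.98442 μs.
R ≥ L / t_tx = 12000 bits / 2.98442e-06 s = 4.02 Gbps.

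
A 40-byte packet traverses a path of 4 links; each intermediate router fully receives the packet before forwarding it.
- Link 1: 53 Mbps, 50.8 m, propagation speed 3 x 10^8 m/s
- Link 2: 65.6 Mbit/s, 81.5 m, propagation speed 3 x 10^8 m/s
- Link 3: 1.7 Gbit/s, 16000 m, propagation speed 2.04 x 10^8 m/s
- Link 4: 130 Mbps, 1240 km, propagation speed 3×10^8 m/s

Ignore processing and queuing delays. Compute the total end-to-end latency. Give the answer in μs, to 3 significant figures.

L = 40 × 8 = 320 bits.
Transmission delays (L/R per hop): 6.03774, 4.87805, 0.188235, 2.46154 μs; sum = 13.5656 μs.
Propagation delays (d/s per hop): 0.169333, 0.271667, 78.4314, 4133.33 μs; sum = 4212.21 μs.
End-to-end = 4230 μs.

4230 μs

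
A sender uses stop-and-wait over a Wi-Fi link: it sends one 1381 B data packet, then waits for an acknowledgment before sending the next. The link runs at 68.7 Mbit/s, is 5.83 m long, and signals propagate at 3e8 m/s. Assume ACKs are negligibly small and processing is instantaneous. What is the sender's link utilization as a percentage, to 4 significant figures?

t_tx = L/R = 11048/68700000 = 0.000160815 s.
t_prop = 5.83/300000000 = 1.94333e-08 s; RTT = 3.88667e-08 s.
Cycle = t_tx + RTT = 0.000160854 s.
Utilization = t_tx / cycle = 0.000160815/0.000160854 = 99.98 %.

99.98 %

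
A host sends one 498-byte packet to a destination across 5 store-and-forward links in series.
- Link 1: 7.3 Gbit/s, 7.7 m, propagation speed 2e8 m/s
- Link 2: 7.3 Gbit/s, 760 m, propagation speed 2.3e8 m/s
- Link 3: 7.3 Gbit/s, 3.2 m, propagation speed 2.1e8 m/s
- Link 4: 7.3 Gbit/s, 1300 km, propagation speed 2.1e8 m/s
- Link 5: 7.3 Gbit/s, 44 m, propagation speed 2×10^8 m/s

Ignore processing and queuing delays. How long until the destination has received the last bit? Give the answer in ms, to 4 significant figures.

6.197 ms

L = 498 × 8 = 3984 bits.
Transmission delay per hop = L/R = 3984/7300000000 = 0.000545753 ms; 5 hops → 0.00272877 ms.
Propagation delays (d/s per hop): 3.85e-05, 0.00330435, 1.52381e-05, 6.19048, 0.00022 ms; sum = 6.19405 ms.
End-to-end = 6.197 ms.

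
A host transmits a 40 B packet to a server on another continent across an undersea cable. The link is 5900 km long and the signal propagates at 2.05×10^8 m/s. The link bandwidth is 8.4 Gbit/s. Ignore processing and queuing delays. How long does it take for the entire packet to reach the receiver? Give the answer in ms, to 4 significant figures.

28.78 ms

L = 40 × 8 = 320 bits.
Transmission delay = L/R = 320 / 8400000000 = 3.80952e-05 ms.
Propagation delay = d/s = 5900000 m / 2.05e+08 m/s = 28.7805 ms.
Total = 28.78 ms.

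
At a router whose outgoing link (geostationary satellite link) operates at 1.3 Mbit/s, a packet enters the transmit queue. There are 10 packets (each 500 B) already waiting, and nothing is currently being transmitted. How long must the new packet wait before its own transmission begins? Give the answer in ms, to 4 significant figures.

Each queued packet: L/R = 4000/1300000 = 3.07692 ms.
10 queued → 30.7692 ms.
Queuing delay = 30.77 ms.

30.77 ms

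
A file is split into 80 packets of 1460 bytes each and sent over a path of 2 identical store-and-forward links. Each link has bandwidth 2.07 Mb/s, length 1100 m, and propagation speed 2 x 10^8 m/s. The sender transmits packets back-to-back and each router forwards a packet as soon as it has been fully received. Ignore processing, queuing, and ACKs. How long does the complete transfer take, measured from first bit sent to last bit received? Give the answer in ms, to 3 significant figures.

457 ms

Per-hop transmission t_tx = L/R = 11680/2.07e+06 = 5.64251 ms.
Per-hop propagation t_prop = 1100/200000000 = 0.0055 ms.
Pipeline fill: first packet needs 2·t_tx to clear all hops; remaining 79 packets each add one t_tx.
Total = (2+80-1)·t_tx + 2·t_prop = 81·5.64251 + 2·0.0055 = 457 ms.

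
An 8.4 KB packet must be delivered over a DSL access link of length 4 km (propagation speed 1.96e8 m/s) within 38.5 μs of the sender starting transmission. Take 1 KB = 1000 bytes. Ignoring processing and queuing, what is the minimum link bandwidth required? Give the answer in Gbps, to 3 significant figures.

L = 67200 bits.
Propagation delay = 4000 / 196000000 = 20.4082 μs.
Transmission budget = 38.5 − 20.4082 = 18.0918 μs.
R ≥ L / t_tx = 67200 bits / 1.80918e-05 s = 3.71 Gbps.

3.71 Gbps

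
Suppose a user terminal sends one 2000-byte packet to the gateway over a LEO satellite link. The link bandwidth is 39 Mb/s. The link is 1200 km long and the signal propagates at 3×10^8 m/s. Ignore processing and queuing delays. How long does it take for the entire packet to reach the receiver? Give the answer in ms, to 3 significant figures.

4.41 ms

L = 2000 × 8 = 16000 bits.
Transmission delay = L/R = 16000 / 39000000 = 0.410256 ms.
Propagation delay = d/s = 1200000 m / 300000000 m/s = 4 ms.
Total = 4.41 ms.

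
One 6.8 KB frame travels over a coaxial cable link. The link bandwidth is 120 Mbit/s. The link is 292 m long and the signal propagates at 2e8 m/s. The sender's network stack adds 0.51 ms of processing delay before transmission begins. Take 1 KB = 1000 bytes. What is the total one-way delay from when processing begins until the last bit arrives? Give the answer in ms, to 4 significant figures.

L = 54400 bits.
Transmission delay = L/R = 54400 / 120000000 = 0.453333 ms.
Propagation delay = d/s = 292 m / 200000000 m/s = 0.00146 ms.
Plus processing delay 0.51 ms = 0.51 ms.
Total = 0.9648 ms.

0.9648 ms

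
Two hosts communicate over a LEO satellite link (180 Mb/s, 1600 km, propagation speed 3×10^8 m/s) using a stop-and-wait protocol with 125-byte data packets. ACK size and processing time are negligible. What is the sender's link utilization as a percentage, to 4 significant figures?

t_tx = L/R = 1000/180000000 = 5.55556e-06 s.
t_prop = 1600000/300000000 = 0.00533333 s; RTT = 0.0106667 s.
Cycle = t_tx + RTT = 0.0106722 s.
Utilization = t_tx / cycle = 5.55556e-06/0.0106722 = 0.05206 %.

0.05206 %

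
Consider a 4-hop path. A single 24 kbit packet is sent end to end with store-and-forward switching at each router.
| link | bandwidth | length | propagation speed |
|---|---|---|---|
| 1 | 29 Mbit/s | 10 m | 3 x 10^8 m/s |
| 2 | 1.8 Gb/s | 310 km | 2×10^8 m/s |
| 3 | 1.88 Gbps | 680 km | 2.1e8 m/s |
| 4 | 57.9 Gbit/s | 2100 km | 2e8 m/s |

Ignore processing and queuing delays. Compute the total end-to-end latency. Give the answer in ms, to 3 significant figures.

L = 24000 bits.
Transmission delays (L/R per hop): 0.827586, 0.0133333, 0.012766, 0.000414508 ms; sum = 0.8541 ms.
Propagation delays (d/s per hop): 3.33333e-05, 1.55, 3.2381, 10.5 ms; sum = 15.2881 ms.
End-to-end = 16.1 ms.

16.1 ms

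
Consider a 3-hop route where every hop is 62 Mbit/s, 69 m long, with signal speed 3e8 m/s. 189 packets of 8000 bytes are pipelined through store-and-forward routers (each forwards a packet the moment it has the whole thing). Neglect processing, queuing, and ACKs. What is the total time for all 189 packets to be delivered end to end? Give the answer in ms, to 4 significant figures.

197.2 ms

Per-hop transmission t_tx = L/R = 64000/62000000 = 1.03226 ms.
Per-hop propagation t_prop = 69/300000000 = 0.00023 ms.
Pipeline fill: first packet needs 3·t_tx to clear all hops; remaining 188 packets each add one t_tx.
Total = (3+189-1)·t_tx + 3·t_prop = 191·1.03226 + 3·0.00023 = 197.2 ms.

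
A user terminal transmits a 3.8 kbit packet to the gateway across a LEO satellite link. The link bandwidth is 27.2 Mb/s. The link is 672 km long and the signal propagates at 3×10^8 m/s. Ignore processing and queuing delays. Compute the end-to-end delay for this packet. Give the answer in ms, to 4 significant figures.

2.380 ms

L = 3800 bits.
Transmission delay = L/R = 3800 / 27200000 = 0.139706 ms.
Propagation delay = d/s = 672000 m / 300000000 m/s = 2.24 ms.
Total = 2.380 ms.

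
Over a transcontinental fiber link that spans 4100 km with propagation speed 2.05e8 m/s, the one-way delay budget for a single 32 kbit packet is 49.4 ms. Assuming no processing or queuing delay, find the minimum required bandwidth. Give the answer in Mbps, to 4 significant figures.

1.088 Mbps

Propagation delay = 4100000 / 2.05e+08 = 20 ms.
Transmission budget = 49.4 − 20 = 29.4 ms.
R ≥ L / t_tx = 32000 bits / 0.0294 s = 1.088 Mbps.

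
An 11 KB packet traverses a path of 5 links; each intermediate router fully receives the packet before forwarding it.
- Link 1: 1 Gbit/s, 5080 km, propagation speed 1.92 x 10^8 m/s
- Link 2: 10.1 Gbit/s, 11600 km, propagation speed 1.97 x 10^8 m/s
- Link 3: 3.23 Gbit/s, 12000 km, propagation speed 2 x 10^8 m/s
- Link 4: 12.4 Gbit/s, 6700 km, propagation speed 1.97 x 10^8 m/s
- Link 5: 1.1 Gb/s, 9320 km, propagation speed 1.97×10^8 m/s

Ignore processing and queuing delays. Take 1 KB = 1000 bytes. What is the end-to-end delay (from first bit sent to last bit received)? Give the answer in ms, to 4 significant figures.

L = 88000 bits.
Transmission delays (L/R per hop): 0.088, 0.00871287, 0.0272446, 0.00709677, 0.08 ms; sum = 0.211054 ms.
Propagation delays (d/s per hop): 26.4583, 58.8832, 60, 34.0102, 47.3096 ms; sum = 226.661 ms.
End-to-end = 226.9 ms.

226.9 ms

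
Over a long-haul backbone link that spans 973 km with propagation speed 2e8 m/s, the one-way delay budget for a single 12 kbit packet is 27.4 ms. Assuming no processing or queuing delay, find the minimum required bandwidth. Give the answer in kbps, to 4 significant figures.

Propagation delay = 973000 / 200000000 = 4.865 ms.
Transmission budget = 27.4 − 4.865 = 22.535 ms.
R ≥ L / t_tx = 12000 bits / 0.022535 s = 532.5 kbps.

532.5 kbps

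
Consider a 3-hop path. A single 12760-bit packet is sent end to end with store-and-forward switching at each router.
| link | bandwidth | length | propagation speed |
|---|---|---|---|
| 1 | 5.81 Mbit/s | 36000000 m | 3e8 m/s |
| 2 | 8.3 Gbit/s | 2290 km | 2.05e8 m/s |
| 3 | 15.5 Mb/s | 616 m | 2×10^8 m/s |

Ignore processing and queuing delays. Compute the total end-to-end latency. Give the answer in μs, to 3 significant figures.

134000 μs

Transmission delays (L/R per hop): 2196.21, 1.53735, 823.226 μs; sum = 3020.98 μs.
Propagation delays (d/s per hop): 120000, 11170.7, 3.08 μs; sum = 131174 μs.
End-to-end = 134000 μs.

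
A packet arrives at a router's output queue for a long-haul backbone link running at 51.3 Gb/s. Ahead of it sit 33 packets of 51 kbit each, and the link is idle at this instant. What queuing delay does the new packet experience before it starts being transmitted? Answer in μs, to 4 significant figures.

32.81 μs

Each queued packet: L/R = 51000/51300000000 = 0.994152 μs.
33 queued → 32.807 μs.
Queuing delay = 32.81 μs.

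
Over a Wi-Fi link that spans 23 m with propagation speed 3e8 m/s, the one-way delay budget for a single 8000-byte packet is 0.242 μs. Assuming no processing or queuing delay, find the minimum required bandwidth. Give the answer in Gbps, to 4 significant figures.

L = 64000 bits.
Propagation delay = 23 / 300000000 = 0.0766667 μs.
Transmission budget = 0.242 − 0.0766667 = 0.165333 μs.
R ≥ L / t_tx = 64000 bits / 1.65333e-07 s = 387.1 Gbps.

387.1 Gbps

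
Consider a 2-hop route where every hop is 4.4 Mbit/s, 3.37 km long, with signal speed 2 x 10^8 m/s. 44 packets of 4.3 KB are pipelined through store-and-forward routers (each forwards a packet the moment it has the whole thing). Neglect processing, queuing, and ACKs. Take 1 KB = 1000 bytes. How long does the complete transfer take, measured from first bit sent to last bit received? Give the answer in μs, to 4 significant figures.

Per-hop transmission t_tx = L/R = 34400/4400000 = 7818.18 μs.
Per-hop propagation t_prop = 3370/200000000 = 16.85 μs.
Pipeline fill: first packet needs 2·t_tx to clear all hops; remaining 43 packets each add one t_tx.
Total = (2+44-1)·t_tx + 2·t_prop = 45·7818.18 + 2·16.85 = 351900 μs.

351900 μs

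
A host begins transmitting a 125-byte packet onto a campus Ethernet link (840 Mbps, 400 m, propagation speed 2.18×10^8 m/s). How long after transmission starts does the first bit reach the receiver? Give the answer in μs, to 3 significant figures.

First bit experiences only propagation delay: d/s = 400/2.18e+08 = 1.83 μs.

1.83 μs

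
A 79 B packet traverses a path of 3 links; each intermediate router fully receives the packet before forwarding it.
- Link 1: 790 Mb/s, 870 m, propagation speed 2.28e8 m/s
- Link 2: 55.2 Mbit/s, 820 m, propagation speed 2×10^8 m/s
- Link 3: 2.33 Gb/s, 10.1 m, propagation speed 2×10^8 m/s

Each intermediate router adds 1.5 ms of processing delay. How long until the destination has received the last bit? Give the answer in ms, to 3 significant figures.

L = 79 × 8 = 632 bits.
Transmission delays (L/R per hop): 0.0008, 0.0114493, 0.000271245 ms; sum = 0.0125205 ms.
Propagation delays (d/s per hop): 0.00381579, 0.0041, 5.05e-05 ms; sum = 0.00796629 ms.
Processing at 2 router(s): 2 × 1.5 ms = 3 ms.
End-to-end = 3.02 ms.

3.02 ms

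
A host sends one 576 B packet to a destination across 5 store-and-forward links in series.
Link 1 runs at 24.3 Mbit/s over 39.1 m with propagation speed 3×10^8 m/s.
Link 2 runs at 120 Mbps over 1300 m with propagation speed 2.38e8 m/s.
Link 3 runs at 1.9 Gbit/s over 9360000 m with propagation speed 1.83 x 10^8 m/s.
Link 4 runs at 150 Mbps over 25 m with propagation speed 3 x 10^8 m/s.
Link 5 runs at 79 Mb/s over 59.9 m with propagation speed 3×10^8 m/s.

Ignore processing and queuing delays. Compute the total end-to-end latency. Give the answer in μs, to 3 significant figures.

L = 576 × 8 = 4608 bits.
Transmission delays (L/R per hop): 189.63, 38.4, 2.42526, 30.72, 58.3291 μs; sum = 319.504 μs.
Propagation delays (d/s per hop): 0.130333, 5.46218, 51147.5, 0.0833333, 0.199667 μs; sum = 51153.4 μs.
End-to-end = 51500 μs.

51500 μs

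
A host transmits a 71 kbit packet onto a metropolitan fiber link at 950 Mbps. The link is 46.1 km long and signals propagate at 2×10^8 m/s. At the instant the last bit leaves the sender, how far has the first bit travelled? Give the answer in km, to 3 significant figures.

14.9 km

t_tx = L/R = 71000/950000000 = 7.47368e-05 s.
Distance = s × t_tx = 200000000 × 7.47368e-05 = 14.9 km.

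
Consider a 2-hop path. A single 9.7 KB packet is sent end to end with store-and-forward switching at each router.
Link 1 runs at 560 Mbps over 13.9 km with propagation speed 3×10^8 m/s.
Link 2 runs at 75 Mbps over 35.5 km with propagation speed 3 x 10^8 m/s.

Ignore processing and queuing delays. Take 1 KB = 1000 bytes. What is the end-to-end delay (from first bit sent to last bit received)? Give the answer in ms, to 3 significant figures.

L = 77600 bits.
Transmission delays (L/R per hop): 0.138571, 1.03467 ms; sum = 1.17324 ms.
Propagation delays (d/s per hop): 0.0463333, 0.118333 ms; sum = 0.164667 ms.
End-to-end = 1.34 ms.

1.34 ms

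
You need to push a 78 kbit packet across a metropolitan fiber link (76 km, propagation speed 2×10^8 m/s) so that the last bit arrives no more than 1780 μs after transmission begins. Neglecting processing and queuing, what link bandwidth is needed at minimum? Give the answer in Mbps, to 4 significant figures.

55.71 Mbps

Propagation delay = 76000 / 200000000 = 380 μs.
Transmission budget = 1780 − 380 = 1400 μs.
R ≥ L / t_tx = 78000 bits / 0.0014 s = 55.71 Mbps.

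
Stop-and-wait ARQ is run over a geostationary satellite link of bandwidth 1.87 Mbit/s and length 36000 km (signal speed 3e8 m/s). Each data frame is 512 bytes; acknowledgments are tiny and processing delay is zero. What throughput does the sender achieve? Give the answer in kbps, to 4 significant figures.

16.91 kbps

t_tx = L/R = 4096/1870000 = 0.00219037 s.
t_prop = 36000000/300000000 = 0.12 s; RTT = 0.24 s.
Cycle = t_tx + RTT = 0.24219 s.
Throughput = L / cycle = 4096 / 0.24219 = 16.91 kbps.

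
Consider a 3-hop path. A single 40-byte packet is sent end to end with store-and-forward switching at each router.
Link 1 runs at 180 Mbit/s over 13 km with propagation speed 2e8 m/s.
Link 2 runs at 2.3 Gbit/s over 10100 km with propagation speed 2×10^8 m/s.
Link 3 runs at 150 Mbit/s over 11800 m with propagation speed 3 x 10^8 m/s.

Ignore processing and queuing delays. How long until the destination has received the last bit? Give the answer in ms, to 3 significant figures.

L = 40 × 8 = 320 bits.
Transmission delays (L/R per hop): 0.00177778, 0.00013913, 0.00213333 ms; sum = 0.00405024 ms.
Propagation delays (d/s per hop): 0.065, 50.5, 0.0393333 ms; sum = 50.6043 ms.
End-to-end = 50.6 ms.

50.6 ms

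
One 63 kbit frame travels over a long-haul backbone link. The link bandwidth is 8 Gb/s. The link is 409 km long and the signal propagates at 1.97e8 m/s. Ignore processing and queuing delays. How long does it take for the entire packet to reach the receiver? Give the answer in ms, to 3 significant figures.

2.08 ms

L = 63000 bits.
Transmission delay = L/R = 63000 / 8000000000 = 0.007875 ms.
Propagation delay = d/s = 409000 m / 197000000 m/s = 2.07614 ms.
Total = 2.08 ms.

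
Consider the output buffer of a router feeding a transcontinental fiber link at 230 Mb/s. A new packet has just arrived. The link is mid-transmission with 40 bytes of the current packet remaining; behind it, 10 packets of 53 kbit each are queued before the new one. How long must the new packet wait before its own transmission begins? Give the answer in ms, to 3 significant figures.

2.31 ms

Each queued packet: L/R = 53000/230000000 = 0.230435 ms.
10 queued → 2.30435 ms.
Plus remaining 320 bits of current packet: 0.0013913 ms.
Queuing delay = 2.31 ms.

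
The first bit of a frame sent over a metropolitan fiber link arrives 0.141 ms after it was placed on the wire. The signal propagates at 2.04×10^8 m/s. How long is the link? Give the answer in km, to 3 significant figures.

d = s × t_prop = 204000000 × 0.000141 = 28.8 km.

28.8 km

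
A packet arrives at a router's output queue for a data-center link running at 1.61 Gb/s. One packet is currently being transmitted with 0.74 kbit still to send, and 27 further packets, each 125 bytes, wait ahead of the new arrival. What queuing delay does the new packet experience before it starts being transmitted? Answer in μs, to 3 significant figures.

17.2 μs

Each queued packet: L/R = 1000/1610000000 = 0.621118 μs.
27 queued → 16.7702 μs.
Plus remaining 740 bits of current packet: 0.459627 μs.
Queuing delay = 17.2 μs.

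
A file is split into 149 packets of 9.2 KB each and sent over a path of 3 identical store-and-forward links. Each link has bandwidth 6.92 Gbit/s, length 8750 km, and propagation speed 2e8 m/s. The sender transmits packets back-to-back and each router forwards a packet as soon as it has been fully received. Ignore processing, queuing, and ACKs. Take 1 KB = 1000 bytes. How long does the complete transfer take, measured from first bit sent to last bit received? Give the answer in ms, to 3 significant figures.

Per-hop transmission t_tx = L/R = 73600/6920000000 = 0.0106358 ms.
Per-hop propagation t_prop = 8750000/200000000 = 43.75 ms.
Pipeline fill: first packet needs 3·t_tx to clear all hops; remaining 148 packets each add one t_tx.
Total = (3+149-1)·t_tx + 3·t_prop = 151·0.0106358 + 3·43.75 = 133 ms.

133 ms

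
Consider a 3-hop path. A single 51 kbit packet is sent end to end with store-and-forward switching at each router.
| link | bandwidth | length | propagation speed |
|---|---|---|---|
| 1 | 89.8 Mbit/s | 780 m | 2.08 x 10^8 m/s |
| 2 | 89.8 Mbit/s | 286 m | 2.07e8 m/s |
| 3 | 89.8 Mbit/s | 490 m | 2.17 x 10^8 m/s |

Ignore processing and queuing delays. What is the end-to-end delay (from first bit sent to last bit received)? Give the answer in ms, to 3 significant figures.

L = 51000 bits.
Transmission delay per hop = L/R = 51000/89800000 = 0.567929 ms; 3 hops → 1.70379 ms.
Propagation delays (d/s per hop): 0.00375, 0.00138164, 0.00225806 ms; sum = 0.00738971 ms.
End-to-end = 1.71 ms.

1.71 ms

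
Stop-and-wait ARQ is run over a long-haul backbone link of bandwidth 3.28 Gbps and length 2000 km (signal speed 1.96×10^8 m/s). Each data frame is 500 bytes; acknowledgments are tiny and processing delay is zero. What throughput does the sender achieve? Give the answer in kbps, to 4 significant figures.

t_tx = L/R = 4000/3280000000 = 1.21951e-06 s.
t_prop = 2000000/196000000 = 0.0102041 s; RTT = 0.0204082 s.
Cycle = t_tx + RTT = 0.0204094 s.
Throughput = L / cycle = 4000 / 0.0204094 = 196.0 kbps.

196.0 kbps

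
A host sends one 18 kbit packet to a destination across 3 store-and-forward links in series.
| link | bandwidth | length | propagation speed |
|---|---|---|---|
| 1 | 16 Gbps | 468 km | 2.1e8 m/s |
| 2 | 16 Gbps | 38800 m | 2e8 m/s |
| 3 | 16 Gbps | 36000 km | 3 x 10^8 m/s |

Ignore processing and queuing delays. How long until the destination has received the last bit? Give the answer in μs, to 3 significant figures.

L = 18000 bits.
Transmission delay per hop = L/R = 18000/16000000000 = 1.125 μs; 3 hops → 3.375 μs.
Propagation delays (d/s per hop): 2228.57, 194, 120000 μs; sum = 122423 μs.
End-to-end = 122000 μs.

122000 μs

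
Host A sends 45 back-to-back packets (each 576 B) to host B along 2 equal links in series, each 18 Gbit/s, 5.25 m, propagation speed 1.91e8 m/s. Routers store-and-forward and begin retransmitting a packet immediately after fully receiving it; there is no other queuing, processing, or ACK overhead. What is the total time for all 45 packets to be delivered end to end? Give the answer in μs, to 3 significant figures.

11.8 μs

Per-hop transmission t_tx = L/R = 4608/18000000000 = 0.256 μs.
Per-hop propagation t_prop = 5.25/191000000 = 0.0274869 μs.
Pipeline fill: first packet needs 2·t_tx to clear all hops; remaining 44 packets each add one t_tx.
Total = (2+45-1)·t_tx + 2·t_prop = 46·0.256 + 2·0.0274869 = 11.8 μs.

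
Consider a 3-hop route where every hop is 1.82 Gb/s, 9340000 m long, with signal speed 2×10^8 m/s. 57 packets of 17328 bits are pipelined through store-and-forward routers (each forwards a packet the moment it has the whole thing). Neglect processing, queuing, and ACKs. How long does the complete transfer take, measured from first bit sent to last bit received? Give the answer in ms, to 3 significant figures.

Per-hop transmission t_tx = L/R = 17328/1820000000 = 0.00952088 ms.
Per-hop propagation t_prop = 9340000/200000000 = 46.7 ms.
Pipeline fill: first packet needs 3·t_tx to clear all hops; remaining 56 packets each add one t_tx.
Total = (3+57-1)·t_tx + 3·t_prop = 59·0.00952088 + 3·46.7 = 141 ms.

141 ms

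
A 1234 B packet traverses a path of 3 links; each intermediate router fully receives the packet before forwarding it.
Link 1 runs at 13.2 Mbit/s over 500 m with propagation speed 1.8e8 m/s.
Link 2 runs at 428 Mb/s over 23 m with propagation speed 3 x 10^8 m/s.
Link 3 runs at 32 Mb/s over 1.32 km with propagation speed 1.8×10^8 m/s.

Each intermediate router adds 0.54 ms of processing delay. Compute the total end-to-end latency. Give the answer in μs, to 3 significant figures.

L = 1234 × 8 = 9872 bits.
Transmission delays (L/R per hop): 747.879, 23.0654, 308.5 μs; sum = 1079.44 μs.
Propagation delays (d/s per hop): 2.77778, 0.0766667, 7.33333 μs; sum = 10.1878 μs.
Processing at 2 router(s): 2 × 0.54 ms = 1080 μs.
End-to-end = 2170 μs.

2170 μs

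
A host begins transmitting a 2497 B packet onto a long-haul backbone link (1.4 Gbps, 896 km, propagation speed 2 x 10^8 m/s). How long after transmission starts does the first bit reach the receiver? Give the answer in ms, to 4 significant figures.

First bit experiences only propagation delay: d/s = 896000/200000000 = 4.480 ms.

4.480 ms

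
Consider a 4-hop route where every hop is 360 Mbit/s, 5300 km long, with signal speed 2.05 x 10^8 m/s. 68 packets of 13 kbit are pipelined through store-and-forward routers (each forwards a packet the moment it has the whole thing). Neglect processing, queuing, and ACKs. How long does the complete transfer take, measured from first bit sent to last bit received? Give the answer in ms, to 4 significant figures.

106.0 ms

Per-hop transmission t_tx = L/R = 13000/360000000 = 0.0361111 ms.
Per-hop propagation t_prop = 5300000/2.05e+08 = 25.8537 ms.
Pipeline fill: first packet needs 4·t_tx to clear all hops; remaining 67 packets each add one t_tx.
Total = (4+68-1)·t_tx + 4·t_prop = 71·0.0361111 + 4·25.8537 = 106.0 ms.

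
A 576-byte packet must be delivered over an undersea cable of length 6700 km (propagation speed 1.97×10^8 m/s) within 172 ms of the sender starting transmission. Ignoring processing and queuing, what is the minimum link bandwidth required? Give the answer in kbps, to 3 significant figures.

L = 4608 bits.
Propagation delay = 6700000 / 197000000 = 34.0102 ms.
Transmission budget = 172 − 34.0102 = 137.99 ms.
R ≥ L / t_tx = 4608 bits / 0.13799 s = 33.4 kbps.

33.4 kbps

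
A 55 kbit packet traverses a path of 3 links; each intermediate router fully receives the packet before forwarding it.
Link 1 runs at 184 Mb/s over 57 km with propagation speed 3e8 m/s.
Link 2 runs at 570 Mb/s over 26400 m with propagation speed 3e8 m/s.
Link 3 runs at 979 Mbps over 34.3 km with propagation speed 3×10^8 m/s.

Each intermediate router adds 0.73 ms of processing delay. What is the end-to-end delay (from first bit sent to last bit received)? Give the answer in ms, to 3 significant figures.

2.30 ms

L = 55000 bits.
Transmission delays (L/R per hop): 0.298913, 0.0964912, 0.0561798 ms; sum = 0.451584 ms.
Propagation delays (d/s per hop): 0.19, 0.088, 0.114333 ms; sum = 0.392333 ms.
Processing at 2 router(s): 2 × 0.73 ms = 1.46 ms.
End-to-end = 2.30 ms.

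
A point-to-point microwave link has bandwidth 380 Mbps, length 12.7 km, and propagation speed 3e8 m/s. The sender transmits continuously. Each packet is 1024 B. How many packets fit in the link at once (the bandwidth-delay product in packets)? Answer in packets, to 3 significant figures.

Propagation delay = 12700 / 300000000 = 4.23333e-05 s.
BDP = R × t_prop = 380000000 × 4.23333e-05 = 16086.7 bits.
In packets of 8192 bits: 1.96 packets.

1.96 packets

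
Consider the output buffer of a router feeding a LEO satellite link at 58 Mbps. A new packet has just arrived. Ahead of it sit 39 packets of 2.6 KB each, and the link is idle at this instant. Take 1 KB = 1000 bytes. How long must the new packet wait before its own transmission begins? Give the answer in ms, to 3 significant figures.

Each queued packet: L/R = 20800/58000000 = 0.358621 ms.
39 queued → 13.9862 ms.
Queuing delay = 14.0 ms.

14.0 ms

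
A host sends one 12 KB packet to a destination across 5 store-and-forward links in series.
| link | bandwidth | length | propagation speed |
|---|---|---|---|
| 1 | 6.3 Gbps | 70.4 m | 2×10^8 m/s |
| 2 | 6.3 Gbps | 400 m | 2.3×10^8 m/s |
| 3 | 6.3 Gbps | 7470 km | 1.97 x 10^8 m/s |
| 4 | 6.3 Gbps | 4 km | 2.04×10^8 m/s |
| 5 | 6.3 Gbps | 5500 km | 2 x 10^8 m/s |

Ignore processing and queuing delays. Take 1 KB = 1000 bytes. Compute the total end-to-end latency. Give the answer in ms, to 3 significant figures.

65.5 ms

L = 96000 bits.
Transmission delay per hop = L/R = 96000/6300000000 = 0.0152381 ms; 5 hops → 0.0761905 ms.
Propagation delays (d/s per hop): 0.000352, 0.00173913, 37.9188, 0.0196078, 27.5 ms; sum = 65.4405 ms.
End-to-end = 65.5 ms.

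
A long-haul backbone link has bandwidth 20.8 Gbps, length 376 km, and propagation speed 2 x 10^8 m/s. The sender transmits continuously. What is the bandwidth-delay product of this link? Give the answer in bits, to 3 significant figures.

39100000 bits

Propagation delay = 376000 / 200000000 = 0.00188 s.
BDP = R × t_prop = 20800000000 × 0.00188 = 39104000 bits.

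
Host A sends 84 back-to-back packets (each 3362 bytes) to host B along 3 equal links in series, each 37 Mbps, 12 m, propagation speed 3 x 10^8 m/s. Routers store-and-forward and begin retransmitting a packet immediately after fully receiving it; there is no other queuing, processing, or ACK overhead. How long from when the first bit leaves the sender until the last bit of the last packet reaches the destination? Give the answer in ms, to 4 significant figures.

62.52 ms

Per-hop transmission t_tx = L/R = 26896/37000000 = 0.726919 ms.
Per-hop propagation t_prop = 12/300000000 = 4e-05 ms.
Pipeline fill: first packet needs 3·t_tx to clear all hops; remaining 83 packets each add one t_tx.
Total = (3+84-1)·t_tx + 3·t_prop = 86·0.726919 + 3·4e-05 = 62.52 ms.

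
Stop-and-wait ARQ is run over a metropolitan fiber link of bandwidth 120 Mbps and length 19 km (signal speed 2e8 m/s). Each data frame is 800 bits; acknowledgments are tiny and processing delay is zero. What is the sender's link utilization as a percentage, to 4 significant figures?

t_tx = L/R = 800/120000000 = 6.66667e-06 s.
t_prop = 19000/200000000 = 9.5e-05 s; RTT = 0.00019 s.
Cycle = t_tx + RTT = 0.000196667 s.
Utilization = t_tx / cycle = 6.66667e-06/0.000196667 = 3.390 %.

3.390 %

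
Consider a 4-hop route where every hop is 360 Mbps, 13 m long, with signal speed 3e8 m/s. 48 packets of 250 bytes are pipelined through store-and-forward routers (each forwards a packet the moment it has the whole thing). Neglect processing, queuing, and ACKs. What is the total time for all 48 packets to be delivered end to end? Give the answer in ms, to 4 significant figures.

Per-hop transmission t_tx = L/R = 2000/360000000 = 0.00555556 ms.
Per-hop propagation t_prop = 13/300000000 = 4.33333e-05 ms.
Pipeline fill: first packet needs 4·t_tx to clear all hops; remaining 47 packets each add one t_tx.
Total = (4+48-1)·t_tx + 4·t_prop = 51·0.00555556 + 4·4.33333e-05 = 0.2835 ms.

0.2835 ms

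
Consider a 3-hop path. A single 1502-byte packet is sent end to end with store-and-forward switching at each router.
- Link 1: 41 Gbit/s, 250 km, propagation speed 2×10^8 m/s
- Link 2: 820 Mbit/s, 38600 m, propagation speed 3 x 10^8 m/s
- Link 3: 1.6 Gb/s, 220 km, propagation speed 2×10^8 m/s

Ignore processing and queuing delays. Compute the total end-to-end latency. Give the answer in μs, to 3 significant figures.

L = 1502 × 8 = 12016 bits.
Transmission delays (L/R per hop): 0.293073, 14.6537, 7.51 μs; sum = 22.4567 μs.
Propagation delays (d/s per hop): 1250, 128.667, 1100 μs; sum = 2478.67 μs.
End-to-end = 2500 μs.

2500 μs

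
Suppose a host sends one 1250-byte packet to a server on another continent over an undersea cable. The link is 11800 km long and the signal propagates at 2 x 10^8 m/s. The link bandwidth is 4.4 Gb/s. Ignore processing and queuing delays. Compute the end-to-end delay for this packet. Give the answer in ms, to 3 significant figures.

L = 1250 × 8 = 10000 bits.
Transmission delay = L/R = 10000 / 4400000000 = 0.00227273 ms.
Propagation delay = d/s = 11800000 m / 200000000 m/s = 59 ms.
Total = 59.0 ms.

59.0 ms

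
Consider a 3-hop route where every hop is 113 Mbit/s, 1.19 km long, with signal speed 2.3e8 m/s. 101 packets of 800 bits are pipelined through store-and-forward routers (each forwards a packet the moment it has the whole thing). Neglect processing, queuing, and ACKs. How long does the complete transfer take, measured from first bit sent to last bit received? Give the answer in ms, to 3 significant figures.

0.745 ms

Per-hop transmission t_tx = L/R = 800/113000000 = 0.00707965 ms.
Per-hop propagation t_prop = 1190/2.3e+08 = 0.00517391 ms.
Pipeline fill: first packet needs 3·t_tx to clear all hops; remaining 100 packets each add one t_tx.
Total = (3+101-1)·t_tx + 3·t_prop = 103·0.00707965 + 3·0.00517391 = 0.745 ms.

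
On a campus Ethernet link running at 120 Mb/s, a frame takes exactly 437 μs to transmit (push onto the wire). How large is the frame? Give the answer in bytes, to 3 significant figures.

L = R × t_tx = 120000000 b/s × 0.000437 s = 52440 bits.
In bytes: 52440 / 8 = 6560 bytes.

6560 bytes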